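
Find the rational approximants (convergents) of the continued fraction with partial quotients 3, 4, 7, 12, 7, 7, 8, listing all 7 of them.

3/1, 13/4, 94/29, 1141/352, 8081/2493, 57708/17803, 469745/144917

Using the convergent recurrence p_i = a_i*p_{i-1} + p_{i-2}, q_i = a_i*q_{i-1} + q_{i-2} with p_{-2}=0, p_{-1}=1, q_{-2}=1, q_{-1}=0:
  i=0: a_0=3, p_0 = 3*1 + 0 = 3, q_0 = 3*0 + 1 = 1.
  i=1: a_1=4, p_1 = 4*3 + 1 = 13, q_1 = 4*1 + 0 = 4.
  i=2: a_2=7, p_2 = 7*13 + 3 = 94, q_2 = 7*4 + 1 = 29.
  i=3: a_3=12, p_3 = 12*94 + 13 = 1141, q_3 = 12*29 + 4 = 352.
  i=4: a_4=7, p_4 = 7*1141 + 94 = 8081, q_4 = 7*352 + 29 = 2493.
  i=5: a_5=7, p_5 = 7*8081 + 1141 = 57708, q_5 = 7*2493 + 352 = 17803.
  i=6: a_6=8, p_6 = 8*57708 + 8081 = 469745, q_6 = 8*17803 + 2493 = 144917.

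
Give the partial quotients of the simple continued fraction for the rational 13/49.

[0; 3, 1, 3, 3]

Run the Euclidean algorithm on 13 and 49; the successive quotients are the partial quotients a_0, a_1, ... (each step inverts the fractional part left over by the previous one):
  13 = 0*49 + 13, so a_0 = 0.
  49 = 3*13 + 10, so a_1 = 3.
  13 = 1*10 + 3, so a_2 = 1.
  10 = 3*3 + 1, so a_3 = 3.
  3 = 3*1 + 0, so a_4 = 3.
The remainder reaches 0 after 5 divisions, so the expansion has 5 partial quotients, read off in order.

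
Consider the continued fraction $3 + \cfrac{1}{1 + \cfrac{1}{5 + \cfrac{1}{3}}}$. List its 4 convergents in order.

3/1, 4/1, 23/6, 73/19

Using the convergent recurrence p_i = a_i*p_{i-1} + p_{i-2}, q_i = a_i*q_{i-1} + q_{i-2} with p_{-2}=0, p_{-1}=1, q_{-2}=1, q_{-1}=0:
  i=0: a_0=3, p_0 = 3*1 + 0 = 3, q_0 = 3*0 + 1 = 1.
  i=1: a_1=1, p_1 = 1*3 + 1 = 4, q_1 = 1*1 + 0 = 1.
  i=2: a_2=5, p_2 = 5*4 + 3 = 23, q_2 = 5*1 + 1 = 6.
  i=3: a_3=3, p_3 = 3*23 + 4 = 73, q_3 = 3*6 + 1 = 19.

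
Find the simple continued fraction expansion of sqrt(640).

Write x_i = (sqrt(640) + m_i)/d_i with (m_0, d_0) = (0, 1). a_0 = floor(sqrt(640)) = 25, since 25^2 = 625 <= 640 < 676 = 26^2.
Iterate m_{i+1} = d_i*a_i - m_i, d_{i+1} = (640 - m_{i+1}^2)/d_i, a_{i+1} = floor((a_0 + m_{i+1})/d_{i+1}):
  m_1 = 1*25 - 0 = 25, d_1 = (640 - 25^2)/1 = 15/1 = 15, a_1 = floor((25 + 25)/15) = 3.
  m_2 = 15*3 - 25 = 20, d_2 = (640 - 20^2)/15 = 240/15 = 16, a_2 = floor((25 + 20)/16) = 2.
  m_3 = 16*2 - 20 = 12, d_3 = (640 - 12^2)/16 = 496/16 = 31, a_3 = floor((25 + 12)/31) = 1.
  m_4 = 31*1 - 12 = 19, d_4 = (640 - 19^2)/31 = 279/31 = 9, a_4 = floor((25 + 19)/9) = 4.
  m_5 = 9*4 - 19 = 17, d_5 = (640 - 17^2)/9 = 351/9 = 39, a_5 = floor((25 + 17)/39) = 1.
  m_6 = 39*1 - 17 = 22, d_6 = (640 - 22^2)/39 = 156/39 = 4, a_6 = floor((25 + 22)/4) = 11.
  m_7 = 4*11 - 22 = 22, d_7 = (640 - 22^2)/4 = 156/4 = 39, a_7 = floor((25 + 22)/39) = 1.
  m_8 = 39*1 - 22 = 17, d_8 = (640 - 17^2)/39 = 351/39 = 9, a_8 = floor((25 + 17)/9) = 4.
  m_9 = 9*4 - 17 = 19, d_9 = (640 - 19^2)/9 = 279/9 = 31, a_9 = floor((25 + 19)/31) = 1.
  m_10 = 31*1 - 19 = 12, d_10 = (640 - 12^2)/31 = 496/31 = 16, a_10 = floor((25 + 12)/16) = 2.
  m_11 = 16*2 - 12 = 20, d_11 = (640 - 20^2)/16 = 240/16 = 15, a_11 = floor((25 + 20)/15) = 3.
  m_12 = 15*3 - 20 = 25, d_12 = (640 - 25^2)/15 = 15/15 = 1, a_12 = floor((25 + 25)/1) = 50.
  m_13 = 1*50 - 25 = 25, d_13 = (640 - 25^2)/1 = 15/1 = 15: (m_13, d_13) = (m_1, d_1) = (25, 15), so from here the quotients repeat a_1, ..., a_12; the period length is 12.
Hence the expansion of sqrt(640) is a_0 = 25 followed by the repeating block 3, 2, 1, 4, 1, 11, 1, 4, 1, 2, 3, 50 (period 12).

[25; (3, 2, 1, 4, 1, 11, 1, 4, 1, 2, 3, 50)]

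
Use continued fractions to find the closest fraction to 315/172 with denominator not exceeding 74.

Expand x = 315/172 as a continued fraction with the Euclidean algorithm:
  315 = 1*172 + 143, so a_0 = 1.
  172 = 1*143 + 29, so a_1 = 1.
  143 = 4*29 + 27, so a_2 = 4.
  29 = 1*27 + 2, so a_3 = 1.
  27 = 13*2 + 1, so a_4 = 13.
  2 = 2*1 + 0, so a_5 = 2.
so x = [1; 1, 4, 1, 13, 2].
Convergents (p_i = a_i*p_{i-1} + p_{i-2}, q_i = a_i*q_{i-1} + q_{i-2} with p_{-2}=0, p_{-1}=1, q_{-2}=1, q_{-1}=0), until the denominator exceeds 74:
  i=0: a_0=1, p_0 = 1*1 + 0 = 1, q_0 = 1*0 + 1 = 1.
  i=1: a_1=1, p_1 = 1*1 + 1 = 2, q_1 = 1*1 + 0 = 1.
  i=2: a_2=4, p_2 = 4*2 + 1 = 9, q_2 = 4*1 + 1 = 5.
  i=3: a_3=1, p_3 = 1*9 + 2 = 11, q_3 = 1*5 + 1 = 6.
  i=4: a_4=13, p_4 = 13*11 + 9 = 152, q_4 = 13*6 + 5 = 83.
q_4 = 83 > 74, so the last convergent with denominator <= 74 is p_3/q_3 = 11/6.
The closest fraction with denominator <= 74 is either p_3/q_3 or the intermediate fraction (k*p_3 + p_2)/(k*q_3 + q_2) with the largest k >= 1 whose denominator stays <= 74; these approach x as k grows, and every other convergent or intermediate fraction in range is farther away.
Largest k: floor((74 - q_2)/q_3) = floor((74 - 5)/6) = 11.
That gives (11*11 + 9)/(11*6 + 5) = 130/71.
Compare the errors: |x - 11/6| = |315*6 - 11*172|/(172*6) = 2/1032, and |x - 130/71| = |315*71 - 130*172|/(172*71) = 5/12212.
Cross-multiplying, 5*1032 = 5160 < 24424 = 2*12212, so 5/12212 is smaller: the intermediate fraction 130/71 is closer to x than 11/6.

130/71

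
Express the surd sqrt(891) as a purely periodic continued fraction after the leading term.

[29; (1, 5, 1, 1, 1, 5, 1, 58)]

Write x_i = (sqrt(891) + m_i)/d_i with (m_0, d_0) = (0, 1). a_0 = floor(sqrt(891)) = 29, since 29^2 = 841 <= 891 < 900 = 30^2.
Iterate m_{i+1} = d_i*a_i - m_i, d_{i+1} = (891 - m_{i+1}^2)/d_i, a_{i+1} = floor((a_0 + m_{i+1})/d_{i+1}):
  m_1 = 1*29 - 0 = 29, d_1 = (891 - 29^2)/1 = 50/1 = 50, a_1 = floor((29 + 29)/50) = 1.
  m_2 = 50*1 - 29 = 21, d_2 = (891 - 21^2)/50 = 450/50 = 9, a_2 = floor((29 + 21)/9) = 5.
  m_3 = 9*5 - 21 = 24, d_3 = (891 - 24^2)/9 = 315/9 = 35, a_3 = floor((29 + 24)/35) = 1.
  m_4 = 35*1 - 24 = 11, d_4 = (891 - 11^2)/35 = 770/35 = 22, a_4 = floor((29 + 11)/22) = 1.
  m_5 = 22*1 - 11 = 11, d_5 = (891 - 11^2)/22 = 770/22 = 35, a_5 = floor((29 + 11)/35) = 1.
  m_6 = 35*1 - 11 = 24, d_6 = (891 - 24^2)/35 = 315/35 = 9, a_6 = floor((29 + 24)/9) = 5.
  m_7 = 9*5 - 24 = 21, d_7 = (891 - 21^2)/9 = 450/9 = 50, a_7 = floor((29 + 21)/50) = 1.
  m_8 = 50*1 - 21 = 29, d_8 = (891 - 29^2)/50 = 50/50 = 1, a_8 = floor((29 + 29)/1) = 58.
  m_9 = 1*58 - 29 = 29, d_9 = (891 - 29^2)/1 = 50/1 = 50: (m_9, d_9) = (m_1, d_1) = (29, 50), so from here the quotients repeat a_1, ..., a_8; the period length is 8.
Hence the expansion of sqrt(891) is a_0 = 29 followed by the repeating block 1, 5, 1, 1, 1, 5, 1, 58 (period 8).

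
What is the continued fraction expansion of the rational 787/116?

Run the Euclidean algorithm on 787 and 116; the successive quotients are the partial quotients a_0, a_1, ... (each step inverts the fractional part left over by the previous one):
  787 = 6*116 + 91, so a_0 = 6.
  116 = 1*91 + 25, so a_1 = 1.
  91 = 3*25 + 16, so a_2 = 3.
  25 = 1*16 + 9, so a_3 = 1.
  16 = 1*9 + 7, so a_4 = 1.
  9 = 1*7 + 2, so a_5 = 1.
  7 = 3*2 + 1, so a_6 = 3.
  2 = 2*1 + 0, so a_7 = 2.
The remainder reaches 0 after 8 divisions, so the expansion has 8 partial quotients, read off in order.

[6; 1, 3, 1, 1, 1, 3, 2]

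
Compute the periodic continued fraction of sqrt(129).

Write x_i = (sqrt(129) + m_i)/d_i with (m_0, d_0) = (0, 1). a_0 = floor(sqrt(129)) = 11, since 11^2 = 121 <= 129 < 144 = 12^2.
Iterate m_{i+1} = d_i*a_i - m_i, d_{i+1} = (129 - m_{i+1}^2)/d_i, a_{i+1} = floor((a_0 + m_{i+1})/d_{i+1}):
  m_1 = 1*11 - 0 = 11, d_1 = (129 - 11^2)/1 = 8/1 = 8, a_1 = floor((11 + 11)/8) = 2.
  m_2 = 8*2 - 11 = 5, d_2 = (129 - 5^2)/8 = 104/8 = 13, a_2 = floor((11 + 5)/13) = 1.
  m_3 = 13*1 - 5 = 8, d_3 = (129 - 8^2)/13 = 65/13 = 5, a_3 = floor((11 + 8)/5) = 3.
  m_4 = 5*3 - 8 = 7, d_4 = (129 - 7^2)/5 = 80/5 = 16, a_4 = floor((11 + 7)/16) = 1.
  m_5 = 16*1 - 7 = 9, d_5 = (129 - 9^2)/16 = 48/16 = 3, a_5 = floor((11 + 9)/3) = 6.
  m_6 = 3*6 - 9 = 9, d_6 = (129 - 9^2)/3 = 48/3 = 16, a_6 = floor((11 + 9)/16) = 1.
  m_7 = 16*1 - 9 = 7, d_7 = (129 - 7^2)/16 = 80/16 = 5, a_7 = floor((11 + 7)/5) = 3.
  m_8 = 5*3 - 7 = 8, d_8 = (129 - 8^2)/5 = 65/5 = 13, a_8 = floor((11 + 8)/13) = 1.
  m_9 = 13*1 - 8 = 5, d_9 = (129 - 5^2)/13 = 104/13 = 8, a_9 = floor((11 + 5)/8) = 2.
  m_10 = 8*2 - 5 = 11, d_10 = (129 - 11^2)/8 = 8/8 = 1, a_10 = floor((11 + 11)/1) = 22.
  m_11 = 1*22 - 11 = 11, d_11 = (129 - 11^2)/1 = 8/1 = 8: (m_11, d_11) = (m_1, d_1) = (11, 8), so from here the quotients repeat a_1, ..., a_10; the period length is 10.
Hence the expansion of sqrt(129) is a_0 = 11 followed by the repeating block 2, 1, 3, 1, 6, 1, 3, 1, 2, 22 (period 10).

[11; (2, 1, 3, 1, 6, 1, 3, 1, 2, 22)]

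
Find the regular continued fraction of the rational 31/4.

[7; 1, 3]

Run the Euclidean algorithm on 31 and 4; the successive quotients are the partial quotients a_0, a_1, ... (each step inverts the fractional part left over by the previous one):
  31 = 7*4 + 3, so a_0 = 7.
  4 = 1*3 + 1, so a_1 = 1.
  3 = 3*1 + 0, so a_2 = 3.
The remainder reaches 0 after 3 divisions, so the expansion has 3 partial quotients, read off in order.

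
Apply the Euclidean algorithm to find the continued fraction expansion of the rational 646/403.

[1; 1, 1, 1, 1, 12, 1, 5]

Run the Euclidean algorithm on 646 and 403; the successive quotients are the partial quotients a_0, a_1, ... (each step inverts the fractional part left over by the previous one):
  646 = 1*403 + 243, so a_0 = 1.
  403 = 1*243 + 160, so a_1 = 1.
  243 = 1*160 + 83, so a_2 = 1.
  160 = 1*83 + 77, so a_3 = 1.
  83 = 1*77 + 6, so a_4 = 1.
  77 = 12*6 + 5, so a_5 = 12.
  6 = 1*5 + 1, so a_6 = 1.
  5 = 5*1 + 0, so a_7 = 5.
The remainder reaches 0 after 8 divisions, so the expansion has 8 partial quotients, read off in order.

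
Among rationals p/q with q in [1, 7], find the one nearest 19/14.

Expand x = 19/14 as a continued fraction with the Euclidean algorithm:
  19 = 1*14 + 5, so a_0 = 1.
  14 = 2*5 + 4, so a_1 = 2.
  5 = 1*4 + 1, so a_2 = 1.
  4 = 4*1 + 0, so a_3 = 4.
so x = [1; 2, 1, 4].
Convergents (p_i = a_i*p_{i-1} + p_{i-2}, q_i = a_i*q_{i-1} + q_{i-2} with p_{-2}=0, p_{-1}=1, q_{-2}=1, q_{-1}=0), until the denominator exceeds 7:
  i=0: a_0=1, p_0 = 1*1 + 0 = 1, q_0 = 1*0 + 1 = 1.
  i=1: a_1=2, p_1 = 2*1 + 1 = 3, q_1 = 2*1 + 0 = 2.
  i=2: a_2=1, p_2 = 1*3 + 1 = 4, q_2 = 1*2 + 1 = 3.
  i=3: a_3=4, p_3 = 4*4 + 3 = 19, q_3 = 4*3 + 2 = 14.
q_3 = 14 > 7, so the last convergent with denominator <= 7 is p_2/q_2 = 4/3.
The closest fraction with denominator <= 7 is either p_2/q_2 or the intermediate fraction (k*p_2 + p_1)/(k*q_2 + q_1) with the largest k >= 1 whose denominator stays <= 7; these approach x as k grows, and every other convergent or intermediate fraction in range is farther away.
Largest k: floor((7 - q_1)/q_2) = floor((7 - 2)/3) = 1.
That gives (1*4 + 3)/(1*3 + 2) = 7/5.
Compare the errors: |x - 4/3| = |19*3 - 4*14|/(14*3) = 1/42, and |x - 7/5| = |19*5 - 7*14|/(14*5) = 3/70.
Cross-multiplying, 1*70 = 70 < 126 = 3*42, so 1/42 is smaller: the convergent 4/3 is closer to x than 7/5.

4/3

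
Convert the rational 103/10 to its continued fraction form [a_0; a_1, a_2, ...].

[10; 3, 3]

Run the Euclidean algorithm on 103 and 10; the successive quotients are the partial quotients a_0, a_1, ... (each step inverts the fractional part left over by the previous one):
  103 = 10*10 + 3, so a_0 = 10.
  10 = 3*3 + 1, so a_1 = 3.
  3 = 3*1 + 0, so a_2 = 3.
The remainder reaches 0 after 3 divisions, so the expansion has 3 partial quotients, read off in order.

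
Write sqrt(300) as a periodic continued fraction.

[17; (3, 8, 3, 34)]

Write x_i = (sqrt(300) + m_i)/d_i with (m_0, d_0) = (0, 1). a_0 = floor(sqrt(300)) = 17, since 17^2 = 289 <= 300 < 324 = 18^2.
Iterate m_{i+1} = d_i*a_i - m_i, d_{i+1} = (300 - m_{i+1}^2)/d_i, a_{i+1} = floor((a_0 + m_{i+1})/d_{i+1}):
  m_1 = 1*17 - 0 = 17, d_1 = (300 - 17^2)/1 = 11/1 = 11, a_1 = floor((17 + 17)/11) = 3.
  m_2 = 11*3 - 17 = 16, d_2 = (300 - 16^2)/11 = 44/11 = 4, a_2 = floor((17 + 16)/4) = 8.
  m_3 = 4*8 - 16 = 16, d_3 = (300 - 16^2)/4 = 44/4 = 11, a_3 = floor((17 + 16)/11) = 3.
  m_4 = 11*3 - 16 = 17, d_4 = (300 - 17^2)/11 = 11/11 = 1, a_4 = floor((17 + 17)/1) = 34.
  m_5 = 1*34 - 17 = 17, d_5 = (300 - 17^2)/1 = 11/1 = 11: (m_5, d_5) = (m_1, d_1) = (17, 11), so from here the quotients repeat a_1, ..., a_4; the period length is 4.
Hence the expansion of sqrt(300) is a_0 = 17 followed by the repeating block 3, 8, 3, 34 (period 4).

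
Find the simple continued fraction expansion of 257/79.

[3; 3, 1, 19]

Run the Euclidean algorithm on 257 and 79; the successive quotients are the partial quotients a_0, a_1, ... (each step inverts the fractional part left over by the previous one):
  257 = 3*79 + 20, so a_0 = 3.
  79 = 3*20 + 19, so a_1 = 3.
  20 = 1*19 + 1, so a_2 = 1.
  19 = 19*1 + 0, so a_3 = 19.
The remainder reaches 0 after 4 divisions, so the expansion has 4 partial quotients, read off in order.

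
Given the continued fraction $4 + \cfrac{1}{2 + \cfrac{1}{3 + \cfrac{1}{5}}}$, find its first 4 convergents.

4/1, 9/2, 31/7, 164/37

Using the convergent recurrence p_i = a_i*p_{i-1} + p_{i-2}, q_i = a_i*q_{i-1} + q_{i-2} with p_{-2}=0, p_{-1}=1, q_{-2}=1, q_{-1}=0:
  i=0: a_0=4, p_0 = 4*1 + 0 = 4, q_0 = 4*0 + 1 = 1.
  i=1: a_1=2, p_1 = 2*4 + 1 = 9, q_1 = 2*1 + 0 = 2.
  i=2: a_2=3, p_2 = 3*9 + 4 = 31, q_2 = 3*2 + 1 = 7.
  i=3: a_3=5, p_3 = 5*31 + 9 = 164, q_3 = 5*7 + 2 = 37.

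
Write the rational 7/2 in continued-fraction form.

[3; 2]

Run the Euclidean algorithm on 7 and 2; the successive quotients are the partial quotients a_0, a_1, ... (each step inverts the fractional part left over by the previous one):
  7 = 3*2 + 1, so a_0 = 3.
  2 = 2*1 + 0, so a_1 = 2.
The remainder reaches 0 after 2 divisions, so the expansion has 2 partial quotients, read off in order.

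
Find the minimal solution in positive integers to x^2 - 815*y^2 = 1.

First expand sqrt(815) as a continued fraction. With x_i = (sqrt(815) + m_i)/d_i and (m_0, d_0) = (0, 1): a_0 = floor(sqrt(815)) = 28, since 28^2 = 784 <= 815 < 841 = 29^2.
Iterate m_{i+1} = d_i*a_i - m_i, d_{i+1} = (815 - m_{i+1}^2)/d_i, a_{i+1} = floor((a_0 + m_{i+1})/d_{i+1}):
  m_1 = 1*28 - 0 = 28, d_1 = (815 - 28^2)/1 = 31/1 = 31, a_1 = floor((28 + 28)/31) = 1.
  m_2 = 31*1 - 28 = 3, d_2 = (815 - 3^2)/31 = 806/31 = 26, a_2 = floor((28 + 3)/26) = 1.
  m_3 = 26*1 - 3 = 23, d_3 = (815 - 23^2)/26 = 286/26 = 11, a_3 = floor((28 + 23)/11) = 4.
  m_4 = 11*4 - 23 = 21, d_4 = (815 - 21^2)/11 = 374/11 = 34, a_4 = floor((28 + 21)/34) = 1.
  m_5 = 34*1 - 21 = 13, d_5 = (815 - 13^2)/34 = 646/34 = 19, a_5 = floor((28 + 13)/19) = 2.
  m_6 = 19*2 - 13 = 25, d_6 = (815 - 25^2)/19 = 190/19 = 10, a_6 = floor((28 + 25)/10) = 5.
  m_7 = 10*5 - 25 = 25, d_7 = (815 - 25^2)/10 = 190/10 = 19, a_7 = floor((28 + 25)/19) = 2.
  m_8 = 19*2 - 25 = 13, d_8 = (815 - 13^2)/19 = 646/19 = 34, a_8 = floor((28 + 13)/34) = 1.
  m_9 = 34*1 - 13 = 21, d_9 = (815 - 21^2)/34 = 374/34 = 11, a_9 = floor((28 + 21)/11) = 4.
  m_10 = 11*4 - 21 = 23, d_10 = (815 - 23^2)/11 = 286/11 = 26, a_10 = floor((28 + 23)/26) = 1.
  m_11 = 26*1 - 23 = 3, d_11 = (815 - 3^2)/26 = 806/26 = 31, a_11 = floor((28 + 3)/31) = 1.
  m_12 = 31*1 - 3 = 28, d_12 = (815 - 28^2)/31 = 31/31 = 1, a_12 = floor((28 + 28)/1) = 56.
  m_13 = 1*56 - 28 = 28, d_13 = (815 - 28^2)/1 = 31/1 = 31: (m_13, d_13) = (m_1, d_1) = (28, 31), so from here the quotients repeat a_1, ..., a_12; the period length is 12.
So sqrt(815) = [28; (1, 1, 4, 1, 2, 5, 2, 1, 4, 1, 1, 56)] with period length k = 12.
k is even, so the fundamental solution of x^2 - 815y^2 = 1 is (p_{k-1}, q_{k-1}) = (p_11, q_11); compute convergents through index 11.
Convergents (p_i = a_i*p_{i-1} + p_{i-2}, q_i = a_i*q_{i-1} + q_{i-2} with p_{-2}=0, p_{-1}=1, q_{-2}=1, q_{-1}=0):
  i=0: a_0=28, p_0 = 28*1 + 0 = 28, q_0 = 28*0 + 1 = 1.
  i=1: a_1=1, p_1 = 1*28 + 1 = 29, q_1 = 1*1 + 0 = 1.
  i=2: a_2=1, p_2 = 1*29 + 28 = 57, q_2 = 1*1 + 1 = 2.
  i=3: a_3=4, p_3 = 4*57 + 29 = 257, q_3 = 4*2 + 1 = 9.
  i=4: a_4=1, p_4 = 1*257 + 57 = 314, q_4 = 1*9 + 2 = 11.
  i=5: a_5=2, p_5 = 2*314 + 257 = 885, q_5 = 2*11 + 9 = 31.
  i=6: a_6=5, p_6 = 5*885 + 314 = 4739, q_6 = 5*31 + 11 = 166.
  i=7: a_7=2, p_7 = 2*4739 + 885 = 10363, q_7 = 2*166 + 31 = 363.
  i=8: a_8=1, p_8 = 1*10363 + 4739 = 15102, q_8 = 1*363 + 166 = 529.
  i=9: a_9=4, p_9 = 4*15102 + 10363 = 70771, q_9 = 4*529 + 363 = 2479.
  i=10: a_10=1, p_10 = 1*70771 + 15102 = 85873, q_10 = 1*2479 + 529 = 3008.
  i=11: a_11=1, p_11 = 1*85873 + 70771 = 156644, q_11 = 1*3008 + 2479 = 5487.
Check: 156644^2 - 815*5487^2 = 24537342736 - 24537342735 = 1, so (x, y) = (156644, 5487) solves the equation, and by the theorem it is the least positive solution.

(x, y) = (156644, 5487)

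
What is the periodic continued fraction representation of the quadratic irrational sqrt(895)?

[29; (1, 10, 1, 58)]

Write x_i = (sqrt(895) + m_i)/d_i with (m_0, d_0) = (0, 1). a_0 = floor(sqrt(895)) = 29, since 29^2 = 841 <= 895 < 900 = 30^2.
Iterate m_{i+1} = d_i*a_i - m_i, d_{i+1} = (895 - m_{i+1}^2)/d_i, a_{i+1} = floor((a_0 + m_{i+1})/d_{i+1}):
  m_1 = 1*29 - 0 = 29, d_1 = (895 - 29^2)/1 = 54/1 = 54, a_1 = floor((29 + 29)/54) = 1.
  m_2 = 54*1 - 29 = 25, d_2 = (895 - 25^2)/54 = 270/54 = 5, a_2 = floor((29 + 25)/5) = 10.
  m_3 = 5*10 - 25 = 25, d_3 = (895 - 25^2)/5 = 270/5 = 54, a_3 = floor((29 + 25)/54) = 1.
  m_4 = 54*1 - 25 = 29, d_4 = (895 - 29^2)/54 = 54/54 = 1, a_4 = floor((29 + 29)/1) = 58.
  m_5 = 1*58 - 29 = 29, d_5 = (895 - 29^2)/1 = 54/1 = 54: (m_5, d_5) = (m_1, d_1) = (29, 54), so from here the quotients repeat a_1, ..., a_4; the period length is 4.
Hence the expansion of sqrt(895) is a_0 = 29 followed by the repeating block 1, 10, 1, 58 (period 4).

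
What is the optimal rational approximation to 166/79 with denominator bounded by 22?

21/10

Expand x = 166/79 as a continued fraction with the Euclidean algorithm:
  166 = 2*79 + 8, so a_0 = 2.
  79 = 9*8 + 7, so a_1 = 9.
  8 = 1*7 + 1, so a_2 = 1.
  7 = 7*1 + 0, so a_3 = 7.
so x = [2; 9, 1, 7].
Convergents (p_i = a_i*p_{i-1} + p_{i-2}, q_i = a_i*q_{i-1} + q_{i-2} with p_{-2}=0, p_{-1}=1, q_{-2}=1, q_{-1}=0), until the denominator exceeds 22:
  i=0: a_0=2, p_0 = 2*1 + 0 = 2, q_0 = 2*0 + 1 = 1.
  i=1: a_1=9, p_1 = 9*2 + 1 = 19, q_1 = 9*1 + 0 = 9.
  i=2: a_2=1, p_2 = 1*19 + 2 = 21, q_2 = 1*9 + 1 = 10.
  i=3: a_3=7, p_3 = 7*21 + 19 = 166, q_3 = 7*10 + 9 = 79.
q_3 = 79 > 22, so the last convergent with denominator <= 22 is p_2/q_2 = 21/10.
The closest fraction with denominator <= 22 is either p_2/q_2 or the intermediate fraction (k*p_2 + p_1)/(k*q_2 + q_1) with the largest k >= 1 whose denominator stays <= 22; these approach x as k grows, and every other convergent or intermediate fraction in range is farther away.
Largest k: floor((22 - q_1)/q_2) = floor((22 - 9)/10) = 1.
That gives (1*21 + 19)/(1*10 + 9) = 40/19.
Compare the errors: |x - 21/10| = |166*10 - 21*79|/(79*10) = 1/790, and |x - 40/19| = |166*19 - 40*79|/(79*19) = 6/1501.
Cross-multiplying, 1*1501 = 1501 < 4740 = 6*790, so 1/790 is smaller: the convergent 21/10 is closer to x than 40/19.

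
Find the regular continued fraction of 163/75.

Run the Euclidean algorithm on 163 and 75; the successive quotients are the partial quotients a_0, a_1, ... (each step inverts the fractional part left over by the previous one):
  163 = 2*75 + 13, so a_0 = 2.
  75 = 5*13 + 10, so a_1 = 5.
  13 = 1*10 + 3, so a_2 = 1.
  10 = 3*3 + 1, so a_3 = 3.
  3 = 3*1 + 0, so a_4 = 3.
The remainder reaches 0 after 5 divisions, so the expansion has 5 partial quotients, read off in order.

[2; 5, 1, 3, 3]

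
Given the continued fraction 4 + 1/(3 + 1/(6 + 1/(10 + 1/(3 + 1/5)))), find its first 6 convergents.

Using the convergent recurrence p_i = a_i*p_{i-1} + p_{i-2}, q_i = a_i*q_{i-1} + q_{i-2} with p_{-2}=0, p_{-1}=1, q_{-2}=1, q_{-1}=0:
  i=0: a_0=4, p_0 = 4*1 + 0 = 4, q_0 = 4*0 + 1 = 1.
  i=1: a_1=3, p_1 = 3*4 + 1 = 13, q_1 = 3*1 + 0 = 3.
  i=2: a_2=6, p_2 = 6*13 + 4 = 82, q_2 = 6*3 + 1 = 19.
  i=3: a_3=10, p_3 = 10*82 + 13 = 833, q_3 = 10*19 + 3 = 193.
  i=4: a_4=3, p_4 = 3*833 + 82 = 2581, q_4 = 3*193 + 19 = 598.
  i=5: a_5=5, p_5 = 5*2581 + 833 = 13738, q_5 = 5*598 + 193 = 3183.

4/1, 13/3, 82/19, 833/193, 2581/598, 13738/3183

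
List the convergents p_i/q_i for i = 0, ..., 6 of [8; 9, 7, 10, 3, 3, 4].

8/1, 73/9, 519/64, 5263/649, 16308/2011, 54187/6682, 233056/28739

Using the convergent recurrence p_i = a_i*p_{i-1} + p_{i-2}, q_i = a_i*q_{i-1} + q_{i-2} with p_{-2}=0, p_{-1}=1, q_{-2}=1, q_{-1}=0:
  i=0: a_0=8, p_0 = 8*1 + 0 = 8, q_0 = 8*0 + 1 = 1.
  i=1: a_1=9, p_1 = 9*8 + 1 = 73, q_1 = 9*1 + 0 = 9.
  i=2: a_2=7, p_2 = 7*73 + 8 = 519, q_2 = 7*9 + 1 = 64.
  i=3: a_3=10, p_3 = 10*519 + 73 = 5263, q_3 = 10*64 + 9 = 649.
  i=4: a_4=3, p_4 = 3*5263 + 519 = 16308, q_4 = 3*649 + 64 = 2011.
  i=5: a_5=3, p_5 = 3*16308 + 5263 = 54187, q_5 = 3*2011 + 649 = 6682.
  i=6: a_6=4, p_6 = 4*54187 + 16308 = 233056, q_6 = 4*6682 + 2011 = 28739.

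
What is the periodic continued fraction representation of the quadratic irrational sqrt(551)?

[23; (2, 8, 1, 8, 2, 46)]

Write x_i = (sqrt(551) + m_i)/d_i with (m_0, d_0) = (0, 1). a_0 = floor(sqrt(551)) = 23, since 23^2 = 529 <= 551 < 576 = 24^2.
Iterate m_{i+1} = d_i*a_i - m_i, d_{i+1} = (551 - m_{i+1}^2)/d_i, a_{i+1} = floor((a_0 + m_{i+1})/d_{i+1}):
  m_1 = 1*23 - 0 = 23, d_1 = (551 - 23^2)/1 = 22/1 = 22, a_1 = floor((23 + 23)/22) = 2.
  m_2 = 22*2 - 23 = 21, d_2 = (551 - 21^2)/22 = 110/22 = 5, a_2 = floor((23 + 21)/5) = 8.
  m_3 = 5*8 - 21 = 19, d_3 = (551 - 19^2)/5 = 190/5 = 38, a_3 = floor((23 + 19)/38) = 1.
  m_4 = 38*1 - 19 = 19, d_4 = (551 - 19^2)/38 = 190/38 = 5, a_4 = floor((23 + 19)/5) = 8.
  m_5 = 5*8 - 19 = 21, d_5 = (551 - 21^2)/5 = 110/5 = 22, a_5 = floor((23 + 21)/22) = 2.
  m_6 = 22*2 - 21 = 23, d_6 = (551 - 23^2)/22 = 22/22 = 1, a_6 = floor((23 + 23)/1) = 46.
  m_7 = 1*46 - 23 = 23, d_7 = (551 - 23^2)/1 = 22/1 = 22: (m_7, d_7) = (m_1, d_1) = (23, 22), so from here the quotients repeat a_1, ..., a_6; the period length is 6.
Hence the expansion of sqrt(551) is a_0 = 23 followed by the repeating block 2, 8, 1, 8, 2, 46 (period 6).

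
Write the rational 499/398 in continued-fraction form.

[1; 3, 1, 15, 1, 5]

Run the Euclidean algorithm on 499 and 398; the successive quotients are the partial quotients a_0, a_1, ... (each step inverts the fractional part left over by the previous one):
  499 = 1*398 + 101, so a_0 = 1.
  398 = 3*101 + 95, so a_1 = 3.
  101 = 1*95 + 6, so a_2 = 1.
  95 = 15*6 + 5, so a_3 = 15.
  6 = 1*5 + 1, so a_4 = 1.
  5 = 5*1 + 0, so a_5 = 5.
The remainder reaches 0 after 6 divisions, so the expansion has 6 partial quotients, read off in order.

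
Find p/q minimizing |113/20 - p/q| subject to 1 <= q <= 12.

Expand x = 113/20 as a continued fraction with the Euclidean algorithm:
  113 = 5*20 + 13, so a_0 = 5.
  20 = 1*13 + 7, so a_1 = 1.
  13 = 1*7 + 6, so a_2 = 1.
  7 = 1*6 + 1, so a_3 = 1.
  6 = 6*1 + 0, so a_4 = 6.
so x = [5; 1, 1, 1, 6].
Convergents (p_i = a_i*p_{i-1} + p_{i-2}, q_i = a_i*q_{i-1} + q_{i-2} with p_{-2}=0, p_{-1}=1, q_{-2}=1, q_{-1}=0), until the denominator exceeds 12:
  i=0: a_0=5, p_0 = 5*1 + 0 = 5, q_0 = 5*0 + 1 = 1.
  i=1: a_1=1, p_1 = 1*5 + 1 = 6, q_1 = 1*1 + 0 = 1.
  i=2: a_2=1, p_2 = 1*6 + 5 = 11, q_2 = 1*1 + 1 = 2.
  i=3: a_3=1, p_3 = 1*11 + 6 = 17, q_3 = 1*2 + 1 = 3.
  i=4: a_4=6, p_4 = 6*17 + 11 = 113, q_4 = 6*3 + 2 = 20.
q_4 = 20 > 12, so the last convergent with denominator <= 12 is p_3/q_3 = 17/3.
The closest fraction with denominator <= 12 is either p_3/q_3 or the intermediate fraction (k*p_3 + p_2)/(k*q_3 + q_2) with the largest k >= 1 whose denominator stays <= 12; these approach x as k grows, and every other convergent or intermediate fraction in range is farther away.
Largest k: floor((12 - q_2)/q_3) = floor((12 - 2)/3) = 3.
That gives (3*17 + 11)/(3*3 + 2) = 62/11.
Compare the errors: |x - 17/3| = |113*3 - 17*20|/(20*3) = 1/60, and |x - 62/11| = |113*11 - 62*20|/(20*11) = 3/220.
Cross-multiplying, 3*60 = 180 < 220 = 1*220, so 3/220 is smaller: the intermediate fraction 62/11 is closer to x than 17/3.

62/11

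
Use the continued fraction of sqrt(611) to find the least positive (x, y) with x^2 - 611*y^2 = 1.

(x, y) = (236926, 9585)

First expand sqrt(611) as a continued fraction. With x_i = (sqrt(611) + m_i)/d_i and (m_0, d_0) = (0, 1): a_0 = floor(sqrt(611)) = 24, since 24^2 = 576 <= 611 < 625 = 25^2.
Iterate m_{i+1} = d_i*a_i - m_i, d_{i+1} = (611 - m_{i+1}^2)/d_i, a_{i+1} = floor((a_0 + m_{i+1})/d_{i+1}):
  m_1 = 1*24 - 0 = 24, d_1 = (611 - 24^2)/1 = 35/1 = 35, a_1 = floor((24 + 24)/35) = 1.
  m_2 = 35*1 - 24 = 11, d_2 = (611 - 11^2)/35 = 490/35 = 14, a_2 = floor((24 + 11)/14) = 2.
  m_3 = 14*2 - 11 = 17, d_3 = (611 - 17^2)/14 = 322/14 = 23, a_3 = floor((24 + 17)/23) = 1.
  m_4 = 23*1 - 17 = 6, d_4 = (611 - 6^2)/23 = 575/23 = 25, a_4 = floor((24 + 6)/25) = 1.
  m_5 = 25*1 - 6 = 19, d_5 = (611 - 19^2)/25 = 250/25 = 10, a_5 = floor((24 + 19)/10) = 4.
  m_6 = 10*4 - 19 = 21, d_6 = (611 - 21^2)/10 = 170/10 = 17, a_6 = floor((24 + 21)/17) = 2.
  m_7 = 17*2 - 21 = 13, d_7 = (611 - 13^2)/17 = 442/17 = 26, a_7 = floor((24 + 13)/26) = 1.
  m_8 = 26*1 - 13 = 13, d_8 = (611 - 13^2)/26 = 442/26 = 17, a_8 = floor((24 + 13)/17) = 2.
  m_9 = 17*2 - 13 = 21, d_9 = (611 - 21^2)/17 = 170/17 = 10, a_9 = floor((24 + 21)/10) = 4.
  m_10 = 10*4 - 21 = 19, d_10 = (611 - 19^2)/10 = 250/10 = 25, a_10 = floor((24 + 19)/25) = 1.
  m_11 = 25*1 - 19 = 6, d_11 = (611 - 6^2)/25 = 575/25 = 23, a_11 = floor((24 + 6)/23) = 1.
  m_12 = 23*1 - 6 = 17, d_12 = (611 - 17^2)/23 = 322/23 = 14, a_12 = floor((24 + 17)/14) = 2.
  m_13 = 14*2 - 17 = 11, d_13 = (611 - 11^2)/14 = 490/14 = 35, a_13 = floor((24 + 11)/35) = 1.
  m_14 = 35*1 - 11 = 24, d_14 = (611 - 24^2)/35 = 35/35 = 1, a_14 = floor((24 + 24)/1) = 48.
  m_15 = 1*48 - 24 = 24, d_15 = (611 - 24^2)/1 = 35/1 = 35: (m_15, d_15) = (m_1, d_1) = (24, 35), so from here the quotients repeat a_1, ..., a_14; the period length is 14.
So sqrt(611) = [24; (1, 2, 1, 1, 4, 2, 1, 2, 4, 1, 1, 2, 1, 48)] with period length k = 14.
k is even, so the fundamental solution of x^2 - 611y^2 = 1 is (p_{k-1}, q_{k-1}) = (p_13, q_13); compute convergents through index 13.
Convergents (p_i = a_i*p_{i-1} + p_{i-2}, q_i = a_i*q_{i-1} + q_{i-2} with p_{-2}=0, p_{-1}=1, q_{-2}=1, q_{-1}=0):
  i=0: a_0=24, p_0 = 24*1 + 0 = 24, q_0 = 24*0 + 1 = 1.
  i=1: a_1=1, p_1 = 1*24 + 1 = 25, q_1 = 1*1 + 0 = 1.
  i=2: a_2=2, p_2 = 2*25 + 24 = 74, q_2 = 2*1 + 1 = 3.
  i=3: a_3=1, p_3 = 1*74 + 25 = 99, q_3 = 1*3 + 1 = 4.
  i=4: a_4=1, p_4 = 1*99 + 74 = 173, q_4 = 1*4 + 3 = 7.
  i=5: a_5=4, p_5 = 4*173 + 99 = 791, q_5 = 4*7 + 4 = 32.
  i=6: a_6=2, p_6 = 2*791 + 173 = 1755, q_6 = 2*32 + 7 = 71.
  i=7: a_7=1, p_7 = 1*1755 + 791 = 2546, q_7 = 1*71 + 32 = 103.
  i=8: a_8=2, p_8 = 2*2546 + 1755 = 6847, q_8 = 2*103 + 71 = 277.
  i=9: a_9=4, p_9 = 4*6847 + 2546 = 29934, q_9 = 4*277 + 103 = 1211.
  i=10: a_10=1, p_10 = 1*29934 + 6847 = 36781, q_10 = 1*1211 + 277 = 1488.
  i=11: a_11=1, p_11 = 1*36781 + 29934 = 66715, q_11 = 1*1488 + 1211 = 2699.
  i=12: a_12=2, p_12 = 2*66715 + 36781 = 170211, q_12 = 2*2699 + 1488 = 6886.
  i=13: a_13=1, p_13 = 1*170211 + 66715 = 236926, q_13 = 1*6886 + 2699 = 9585.
Check: 236926^2 - 611*9585^2 = 56133929476 - 56133929475 = 1, so (x, y) = (236926, 9585) solves the equation, and by the theorem it is the least positive solution.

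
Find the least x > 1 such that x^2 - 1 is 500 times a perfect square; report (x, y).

(x, y) = (930249, 41602)

First expand sqrt(500) as a continued fraction. With x_i = (sqrt(500) + m_i)/d_i and (m_0, d_0) = (0, 1): a_0 = floor(sqrt(500)) = 22, since 22^2 = 484 <= 500 < 529 = 23^2.
Iterate m_{i+1} = d_i*a_i - m_i, d_{i+1} = (500 - m_{i+1}^2)/d_i, a_{i+1} = floor((a_0 + m_{i+1})/d_{i+1}):
  m_1 = 1*22 - 0 = 22, d_1 = (500 - 22^2)/1 = 16/1 = 16, a_1 = floor((22 + 22)/16) = 2.
  m_2 = 16*2 - 22 = 10, d_2 = (500 - 10^2)/16 = 400/16 = 25, a_2 = floor((22 + 10)/25) = 1.
  m_3 = 25*1 - 10 = 15, d_3 = (500 - 15^2)/25 = 275/25 = 11, a_3 = floor((22 + 15)/11) = 3.
  m_4 = 11*3 - 15 = 18, d_4 = (500 - 18^2)/11 = 176/11 = 16, a_4 = floor((22 + 18)/16) = 2.
  m_5 = 16*2 - 18 = 14, d_5 = (500 - 14^2)/16 = 304/16 = 19, a_5 = floor((22 + 14)/19) = 1.
  m_6 = 19*1 - 14 = 5, d_6 = (500 - 5^2)/19 = 475/19 = 25, a_6 = floor((22 + 5)/25) = 1.
  m_7 = 25*1 - 5 = 20, d_7 = (500 - 20^2)/25 = 100/25 = 4, a_7 = floor((22 + 20)/4) = 10.
  m_8 = 4*10 - 20 = 20, d_8 = (500 - 20^2)/4 = 100/4 = 25, a_8 = floor((22 + 20)/25) = 1.
  m_9 = 25*1 - 20 = 5, d_9 = (500 - 5^2)/25 = 475/25 = 19, a_9 = floor((22 + 5)/19) = 1.
  m_10 = 19*1 - 5 = 14, d_10 = (500 - 14^2)/19 = 304/19 = 16, a_10 = floor((22 + 14)/16) = 2.
  m_11 = 16*2 - 14 = 18, d_11 = (500 - 18^2)/16 = 176/16 = 11, a_11 = floor((22 + 18)/11) = 3.
  m_12 = 11*3 - 18 = 15, d_12 = (500 - 15^2)/11 = 275/11 = 25, a_12 = floor((22 + 15)/25) = 1.
  m_13 = 25*1 - 15 = 10, d_13 = (500 - 10^2)/25 = 400/25 = 16, a_13 = floor((22 + 10)/16) = 2.
  m_14 = 16*2 - 10 = 22, d_14 = (500 - 22^2)/16 = 16/16 = 1, a_14 = floor((22 + 22)/1) = 44.
  m_15 = 1*44 - 22 = 22, d_15 = (500 - 22^2)/1 = 16/1 = 16: (m_15, d_15) = (m_1, d_1) = (22, 16), so from here the quotients repeat a_1, ..., a_14; the period length is 14.
So sqrt(500) = [22; (2, 1, 3, 2, 1, 1, 10, 1, 1, 2, 3, 1, 2, 44)] with period length k = 14.
k is even, so the fundamental solution of x^2 - 500y^2 = 1 is (p_{k-1}, q_{k-1}) = (p_13, q_13); compute convergents through index 13.
Convergents (p_i = a_i*p_{i-1} + p_{i-2}, q_i = a_i*q_{i-1} + q_{i-2} with p_{-2}=0, p_{-1}=1, q_{-2}=1, q_{-1}=0):
  i=0: a_0=22, p_0 = 22*1 + 0 = 22, q_0 = 22*0 + 1 = 1.
  i=1: a_1=2, p_1 = 2*22 + 1 = 45, q_1 = 2*1 + 0 = 2.
  i=2: a_2=1, p_2 = 1*45 + 22 = 67, q_2 = 1*2 + 1 = 3.
  i=3: a_3=3, p_3 = 3*67 + 45 = 246, q_3 = 3*3 + 2 = 11.
  i=4: a_4=2, p_4 = 2*246 + 67 = 559, q_4 = 2*11 + 3 = 25.
  i=5: a_5=1, p_5 = 1*559 + 246 = 805, q_5 = 1*25 + 11 = 36.
  i=6: a_6=1, p_6 = 1*805 + 559 = 1364, q_6 = 1*36 + 25 = 61.
  i=7: a_7=10, p_7 = 10*1364 + 805 = 14445, q_7 = 10*61 + 36 = 646.
  i=8: a_8=1, p_8 = 1*14445 + 1364 = 15809, q_8 = 1*646 + 61 = 707.
  i=9: a_9=1, p_9 = 1*15809 + 14445 = 30254, q_9 = 1*707 + 646 = 1353.
  i=10: a_10=2, p_10 = 2*30254 + 15809 = 76317, q_10 = 2*1353 + 707 = 3413.
  i=11: a_11=3, p_11 = 3*76317 + 30254 = 259205, q_11 = 3*3413 + 1353 = 11592.
  i=12: a_12=1, p_12 = 1*259205 + 76317 = 335522, q_12 = 1*11592 + 3413 = 15005.
  i=13: a_13=2, p_13 = 2*335522 + 259205 = 930249, q_13 = 2*15005 + 11592 = 41602.
Check: 930249^2 - 500*41602^2 = 865363202001 - 865363202000 = 1, so (x, y) = (930249, 41602) solves the equation, and by the theorem it is the least positive solution.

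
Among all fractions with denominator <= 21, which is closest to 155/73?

Expand x = 155/73 as a continued fraction with the Euclidean algorithm:
  155 = 2*73 + 9, so a_0 = 2.
  73 = 8*9 + 1, so a_1 = 8.
  9 = 9*1 + 0, so a_2 = 9.
so x = [2; 8, 9].
Convergents (p_i = a_i*p_{i-1} + p_{i-2}, q_i = a_i*q_{i-1} + q_{i-2} with p_{-2}=0, p_{-1}=1, q_{-2}=1, q_{-1}=0), until the denominator exceeds 21:
  i=0: a_0=2, p_0 = 2*1 + 0 = 2, q_0 = 2*0 + 1 = 1.
  i=1: a_1=8, p_1 = 8*2 + 1 = 17, q_1 = 8*1 + 0 = 8.
  i=2: a_2=9, p_2 = 9*17 + 2 = 155, q_2 = 9*8 + 1 = 73.
q_2 = 73 > 21, so the last convergent with denominator <= 21 is p_1/q_1 = 17/8.
The closest fraction with denominator <= 21 is either p_1/q_1 or the intermediate fraction (k*p_1 + p_0)/(k*q_1 + q_0) with the largest k >= 1 whose denominator stays <= 21; these approach x as k grows, and every other convergent or intermediate fraction in range is farther away.
Largest k: floor((21 - q_0)/q_1) = floor((21 - 1)/8) = 2.
That gives (2*17 + 2)/(2*8 + 1) = 36/17.
Compare the errors: |x - 17/8| = |155*8 - 17*73|/(73*8) = 1/584, and |x - 36/17| = |155*17 - 36*73|/(73*17) = 7/1241.
Cross-multiplying, 1*1241 = 1241 < 4088 = 7*584, so 1/584 is smaller: the convergent 17/8 is closer to x than 36/17.

17/8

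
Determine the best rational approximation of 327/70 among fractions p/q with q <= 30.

14/3

Expand x = 327/70 as a continued fraction with the Euclidean algorithm:
  327 = 4*70 + 47, so a_0 = 4.
  70 = 1*47 + 23, so a_1 = 1.
  47 = 2*23 + 1, so a_2 = 2.
  23 = 23*1 + 0, so a_3 = 23.
so x = [4; 1, 2, 23].
Convergents (p_i = a_i*p_{i-1} + p_{i-2}, q_i = a_i*q_{i-1} + q_{i-2} with p_{-2}=0, p_{-1}=1, q_{-2}=1, q_{-1}=0), until the denominator exceeds 30:
  i=0: a_0=4, p_0 = 4*1 + 0 = 4, q_0 = 4*0 + 1 = 1.
  i=1: a_1=1, p_1 = 1*4 + 1 = 5, q_1 = 1*1 + 0 = 1.
  i=2: a_2=2, p_2 = 2*5 + 4 = 14, q_2 = 2*1 + 1 = 3.
  i=3: a_3=23, p_3 = 23*14 + 5 = 327, q_3 = 23*3 + 1 = 70.
q_3 = 70 > 30, so the last convergent with denominator <= 30 is p_2/q_2 = 14/3.
The closest fraction with denominator <= 30 is either p_2/q_2 or the intermediate fraction (k*p_2 + p_1)/(k*q_2 + q_1) with the largest k >= 1 whose denominator stays <= 30; these approach x as k grows, and every other convergent or intermediate fraction in range is farther away.
Largest k: floor((30 - q_1)/q_2) = floor((30 - 1)/3) = 9.
That gives (9*14 + 5)/(9*3 + 1) = 131/28.
Compare the errors: |x - 14/3| = |327*3 - 14*70|/(70*3) = 1/210, and |x - 131/28| = |327*28 - 131*70|/(70*28) = 14/1960.
Cross-multiplying, 1*1960 = 1960 < 2940 = 14*210, so 1/210 is smaller: the convergent 14/3 is closer to x than 131/28.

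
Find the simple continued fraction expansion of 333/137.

[2; 2, 3, 9, 2]

Run the Euclidean algorithm on 333 and 137; the successive quotients are the partial quotients a_0, a_1, ... (each step inverts the fractional part left over by the previous one):
  333 = 2*137 + 59, so a_0 = 2.
  137 = 2*59 + 19, so a_1 = 2.
  59 = 3*19 + 2, so a_2 = 3.
  19 = 9*2 + 1, so a_3 = 9.
  2 = 2*1 + 0, so a_4 = 2.
The remainder reaches 0 after 5 divisions, so the expansion has 5 partial quotients, read off in order.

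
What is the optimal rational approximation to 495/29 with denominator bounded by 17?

Expand x = 495/29 as a continued fraction with the Euclidean algorithm:
  495 = 17*29 + 2, so a_0 = 17.
  29 = 14*2 + 1, so a_1 = 14.
  2 = 2*1 + 0, so a_2 = 2.
so x = [17; 14, 2].
Convergents (p_i = a_i*p_{i-1} + p_{i-2}, q_i = a_i*q_{i-1} + q_{i-2} with p_{-2}=0, p_{-1}=1, q_{-2}=1, q_{-1}=0), until the denominator exceeds 17:
  i=0: a_0=17, p_0 = 17*1 + 0 = 17, q_0 = 17*0 + 1 = 1.
  i=1: a_1=14, p_1 = 14*17 + 1 = 239, q_1 = 14*1 + 0 = 14.
  i=2: a_2=2, p_2 = 2*239 + 17 = 495, q_2 = 2*14 + 1 = 29.
q_2 = 29 > 17, so the last convergent with denominator <= 17 is p_1/q_1 = 239/14.
The closest fraction with denominator <= 17 is either p_1/q_1 or the intermediate fraction (k*p_1 + p_0)/(k*q_1 + q_0) with the largest k >= 1 whose denominator stays <= 17; these approach x as k grows, and every other convergent or intermediate fraction in range is farther away.
Largest k: floor((17 - q_0)/q_1) = floor((17 - 1)/14) = 1.
That gives (1*239 + 17)/(1*14 + 1) = 256/15.
Compare the errors: |x - 239/14| = |495*14 - 239*29|/(29*14) = 1/406, and |x - 256/15| = |495*15 - 256*29|/(29*15) = 1/435.
Cross-multiplying, 1*406 = 406 < 435 = 1*435, so 1/435 is smaller: the intermediate fraction 256/15 is closer to x than 239/14.

256/15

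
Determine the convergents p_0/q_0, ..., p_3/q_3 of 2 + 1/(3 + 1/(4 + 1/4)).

Using the convergent recurrence p_i = a_i*p_{i-1} + p_{i-2}, q_i = a_i*q_{i-1} + q_{i-2} with p_{-2}=0, p_{-1}=1, q_{-2}=1, q_{-1}=0:
  i=0: a_0=2, p_0 = 2*1 + 0 = 2, q_0 = 2*0 + 1 = 1.
  i=1: a_1=3, p_1 = 3*2 + 1 = 7, q_1 = 3*1 + 0 = 3.
  i=2: a_2=4, p_2 = 4*7 + 2 = 30, q_2 = 4*3 + 1 = 13.
  i=3: a_3=4, p_3 = 4*30 + 7 = 127, q_3 = 4*13 + 3 = 55.

2/1, 7/3, 30/13, 127/55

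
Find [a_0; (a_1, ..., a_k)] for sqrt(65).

[8; (16)]

Write x_i = (sqrt(65) + m_i)/d_i with (m_0, d_0) = (0, 1). a_0 = floor(sqrt(65)) = 8, since 8^2 = 64 <= 65 < 81 = 9^2.
Iterate m_{i+1} = d_i*a_i - m_i, d_{i+1} = (65 - m_{i+1}^2)/d_i, a_{i+1} = floor((a_0 + m_{i+1})/d_{i+1}):
  m_1 = 1*8 - 0 = 8, d_1 = (65 - 8^2)/1 = 1/1 = 1, a_1 = floor((8 + 8)/1) = 16.
  m_2 = 1*16 - 8 = 8, d_2 = (65 - 8^2)/1 = 1/1 = 1: (m_2, d_2) = (m_1, d_1) = (8, 1), so from here the quotient a_1 repeats; the period length is 1.
Hence the expansion of sqrt(65) is a_0 = 8 followed by the repeating block 16 (period 1).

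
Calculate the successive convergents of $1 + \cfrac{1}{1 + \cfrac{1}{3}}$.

Using the convergent recurrence p_i = a_i*p_{i-1} + p_{i-2}, q_i = a_i*q_{i-1} + q_{i-2} with p_{-2}=0, p_{-1}=1, q_{-2}=1, q_{-1}=0:
  i=0: a_0=1, p_0 = 1*1 + 0 = 1, q_0 = 1*0 + 1 = 1.
  i=1: a_1=1, p_1 = 1*1 + 1 = 2, q_1 = 1*1 + 0 = 1.
  i=2: a_2=3, p_2 = 3*2 + 1 = 7, q_2 = 3*1 + 1 = 4.

1/1, 2/1, 7/4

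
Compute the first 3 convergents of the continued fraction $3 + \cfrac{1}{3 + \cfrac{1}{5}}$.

Using the convergent recurrence p_i = a_i*p_{i-1} + p_{i-2}, q_i = a_i*q_{i-1} + q_{i-2} with p_{-2}=0, p_{-1}=1, q_{-2}=1, q_{-1}=0:
  i=0: a_0=3, p_0 = 3*1 + 0 = 3, q_0 = 3*0 + 1 = 1.
  i=1: a_1=3, p_1 = 3*3 + 1 = 10, q_1 = 3*1 + 0 = 3.
  i=2: a_2=5, p_2 = 5*10 + 3 = 53, q_2 = 5*3 + 1 = 16.

3/1, 10/3, 53/16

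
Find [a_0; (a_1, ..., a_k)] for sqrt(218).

[14; (1, 3, 3, 1, 28)]

Write x_i = (sqrt(218) + m_i)/d_i with (m_0, d_0) = (0, 1). a_0 = floor(sqrt(218)) = 14, since 14^2 = 196 <= 218 < 225 = 15^2.
Iterate m_{i+1} = d_i*a_i - m_i, d_{i+1} = (218 - m_{i+1}^2)/d_i, a_{i+1} = floor((a_0 + m_{i+1})/d_{i+1}):
  m_1 = 1*14 - 0 = 14, d_1 = (218 - 14^2)/1 = 22/1 = 22, a_1 = floor((14 + 14)/22) = 1.
  m_2 = 22*1 - 14 = 8, d_2 = (218 - 8^2)/22 = 154/22 = 7, a_2 = floor((14 + 8)/7) = 3.
  m_3 = 7*3 - 8 = 13, d_3 = (218 - 13^2)/7 = 49/7 = 7, a_3 = floor((14 + 13)/7) = 3.
  m_4 = 7*3 - 13 = 8, d_4 = (218 - 8^2)/7 = 154/7 = 22, a_4 = floor((14 + 8)/22) = 1.
  m_5 = 22*1 - 8 = 14, d_5 = (218 - 14^2)/22 = 22/22 = 1, a_5 = floor((14 + 14)/1) = 28.
  m_6 = 1*28 - 14 = 14, d_6 = (218 - 14^2)/1 = 22/1 = 22: (m_6, d_6) = (m_1, d_1) = (14, 22), so from here the quotients repeat a_1, ..., a_5; the period length is 5.
Hence the expansion of sqrt(218) is a_0 = 14 followed by the repeating block 1, 3, 3, 1, 28 (period 5).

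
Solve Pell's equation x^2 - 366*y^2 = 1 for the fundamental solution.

(x, y) = (907925, 47458)

First expand sqrt(366) as a continued fraction. With x_i = (sqrt(366) + m_i)/d_i and (m_0, d_0) = (0, 1): a_0 = floor(sqrt(366)) = 19, since 19^2 = 361 <= 366 < 400 = 20^2.
Iterate m_{i+1} = d_i*a_i - m_i, d_{i+1} = (366 - m_{i+1}^2)/d_i, a_{i+1} = floor((a_0 + m_{i+1})/d_{i+1}):
  m_1 = 1*19 - 0 = 19, d_1 = (366 - 19^2)/1 = 5/1 = 5, a_1 = floor((19 + 19)/5) = 7.
  m_2 = 5*7 - 19 = 16, d_2 = (366 - 16^2)/5 = 110/5 = 22, a_2 = floor((19 + 16)/22) = 1.
  m_3 = 22*1 - 16 = 6, d_3 = (366 - 6^2)/22 = 330/22 = 15, a_3 = floor((19 + 6)/15) = 1.
  m_4 = 15*1 - 6 = 9, d_4 = (366 - 9^2)/15 = 285/15 = 19, a_4 = floor((19 + 9)/19) = 1.
  m_5 = 19*1 - 9 = 10, d_5 = (366 - 10^2)/19 = 266/19 = 14, a_5 = floor((19 + 10)/14) = 2.
  m_6 = 14*2 - 10 = 18, d_6 = (366 - 18^2)/14 = 42/14 = 3, a_6 = floor((19 + 18)/3) = 12.
  m_7 = 3*12 - 18 = 18, d_7 = (366 - 18^2)/3 = 42/3 = 14, a_7 = floor((19 + 18)/14) = 2.
  m_8 = 14*2 - 18 = 10, d_8 = (366 - 10^2)/14 = 266/14 = 19, a_8 = floor((19 + 10)/19) = 1.
  m_9 = 19*1 - 10 = 9, d_9 = (366 - 9^2)/19 = 285/19 = 15, a_9 = floor((19 + 9)/15) = 1.
  m_10 = 15*1 - 9 = 6, d_10 = (366 - 6^2)/15 = 330/15 = 22, a_10 = floor((19 + 6)/22) = 1.
  m_11 = 22*1 - 6 = 16, d_11 = (366 - 16^2)/22 = 110/22 = 5, a_11 = floor((19 + 16)/5) = 7.
  m_12 = 5*7 - 16 = 19, d_12 = (366 - 19^2)/5 = 5/5 = 1, a_12 = floor((19 + 19)/1) = 38.
  m_13 = 1*38 - 19 = 19, d_13 = (366 - 19^2)/1 = 5/1 = 5: (m_13, d_13) = (m_1, d_1) = (19, 5), so from here the quotients repeat a_1, ..., a_12; the period length is 12.
So sqrt(366) = [19; (7, 1, 1, 1, 2, 12, 2, 1, 1, 1, 7, 38)] with period length k = 12.
k is even, so the fundamental solution of x^2 - 366y^2 = 1 is (p_{k-1}, q_{k-1}) = (p_11, q_11); compute convergents through index 11.
Convergents (p_i = a_i*p_{i-1} + p_{i-2}, q_i = a_i*q_{i-1} + q_{i-2} with p_{-2}=0, p_{-1}=1, q_{-2}=1, q_{-1}=0):
  i=0: a_0=19, p_0 = 19*1 + 0 = 19, q_0 = 19*0 + 1 = 1.
  i=1: a_1=7, p_1 = 7*19 + 1 = 134, q_1 = 7*1 + 0 = 7.
  i=2: a_2=1, p_2 = 1*134 + 19 = 153, q_2 = 1*7 + 1 = 8.
  i=3: a_3=1, p_3 = 1*153 + 134 = 287, q_3 = 1*8 + 7 = 15.
  i=4: a_4=1, p_4 = 1*287 + 153 = 440, q_4 = 1*15 + 8 = 23.
  i=5: a_5=2, p_5 = 2*440 + 287 = 1167, q_5 = 2*23 + 15 = 61.
  i=6: a_6=12, p_6 = 12*1167 + 440 = 14444, q_6 = 12*61 + 23 = 755.
  i=7: a_7=2, p_7 = 2*14444 + 1167 = 30055, q_7 = 2*755 + 61 = 1571.
  i=8: a_8=1, p_8 = 1*30055 + 14444 = 44499, q_8 = 1*1571 + 755 = 2326.
  i=9: a_9=1, p_9 = 1*44499 + 30055 = 74554, q_9 = 1*2326 + 1571 = 3897.
  i=10: a_10=1, p_10 = 1*74554 + 44499 = 119053, q_10 = 1*3897 + 2326 = 6223.
  i=11: a_11=7, p_11 = 7*119053 + 74554 = 907925, q_11 = 7*6223 + 3897 = 47458.
Check: 907925^2 - 366*47458^2 = 824327805625 - 824327805624 = 1, so (x, y) = (907925, 47458) solves the equation, and by the theorem it is the least positive solution.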